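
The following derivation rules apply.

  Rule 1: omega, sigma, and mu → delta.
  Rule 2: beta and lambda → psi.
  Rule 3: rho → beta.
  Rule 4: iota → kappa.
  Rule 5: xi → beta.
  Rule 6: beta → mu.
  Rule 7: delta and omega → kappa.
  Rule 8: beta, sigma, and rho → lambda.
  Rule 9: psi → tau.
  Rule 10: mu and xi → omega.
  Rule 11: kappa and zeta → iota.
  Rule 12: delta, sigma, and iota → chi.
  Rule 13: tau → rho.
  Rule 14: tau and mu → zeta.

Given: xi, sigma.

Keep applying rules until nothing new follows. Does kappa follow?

Yes

From xi, Rule 5 gives beta.
From beta, Rule 6 gives mu.
mu and xi hold, so omega follows (Rule 10).
From omega, sigma, and mu, Rule 1 gives delta.
delta and omega hold, so kappa follows (Rule 7).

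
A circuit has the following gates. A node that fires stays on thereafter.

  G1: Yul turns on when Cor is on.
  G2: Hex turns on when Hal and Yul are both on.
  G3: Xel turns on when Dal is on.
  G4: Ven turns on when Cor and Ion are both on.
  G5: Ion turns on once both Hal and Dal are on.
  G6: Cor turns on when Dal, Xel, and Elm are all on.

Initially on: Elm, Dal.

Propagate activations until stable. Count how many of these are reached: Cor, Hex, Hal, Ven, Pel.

1

Dal is on, so Xel turns on (G3).
Dal, Xel, and Elm are on, so Cor turns on (G6).
Cor: reached.
Hex would need Hal and Yul (G2), but Hal never turns on.
No rule produces Hal, and it is not given.
Ven would need Cor and Ion (G4), but Ion never turns on.
No rule produces Pel, and it is not given.
Reached: Cor — 1 of the 5.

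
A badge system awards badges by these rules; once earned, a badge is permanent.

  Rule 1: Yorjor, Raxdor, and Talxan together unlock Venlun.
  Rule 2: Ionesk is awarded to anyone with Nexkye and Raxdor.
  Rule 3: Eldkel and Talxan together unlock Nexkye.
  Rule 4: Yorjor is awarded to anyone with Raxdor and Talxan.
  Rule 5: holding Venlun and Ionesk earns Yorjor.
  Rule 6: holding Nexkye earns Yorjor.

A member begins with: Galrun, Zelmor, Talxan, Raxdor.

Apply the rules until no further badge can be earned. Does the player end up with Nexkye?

No

Nexkye would need Eldkel and Talxan (Rule 3), but Eldkel is never earned.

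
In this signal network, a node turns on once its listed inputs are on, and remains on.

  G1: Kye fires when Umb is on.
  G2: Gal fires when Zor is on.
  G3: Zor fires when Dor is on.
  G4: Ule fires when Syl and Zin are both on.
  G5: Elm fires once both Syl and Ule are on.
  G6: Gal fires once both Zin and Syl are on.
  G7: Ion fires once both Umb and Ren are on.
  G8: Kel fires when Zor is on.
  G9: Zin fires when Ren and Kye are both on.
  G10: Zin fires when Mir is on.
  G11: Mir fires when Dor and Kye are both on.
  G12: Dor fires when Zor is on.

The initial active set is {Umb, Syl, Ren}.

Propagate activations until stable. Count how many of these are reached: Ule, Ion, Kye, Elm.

4

G7: Umb and Ren on → Ion on.
G1: Umb on → Kye on.
Ren and Kye are on, so Zin fires (G9).
G4: Syl and Zin on → Ule on.
G5: Syl and Ule on → Elm on.
Ule: reached.
Ion: reached.
Kye: reached.
Elm: reached.
All 4 are reached.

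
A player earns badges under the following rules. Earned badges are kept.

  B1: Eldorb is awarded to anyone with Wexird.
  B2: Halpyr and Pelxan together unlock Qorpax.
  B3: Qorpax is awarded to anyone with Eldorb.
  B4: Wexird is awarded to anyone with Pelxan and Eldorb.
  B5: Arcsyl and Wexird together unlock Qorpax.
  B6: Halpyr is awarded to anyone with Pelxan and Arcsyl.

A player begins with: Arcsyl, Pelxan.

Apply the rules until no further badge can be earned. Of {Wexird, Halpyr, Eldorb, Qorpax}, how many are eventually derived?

With Pelxan and Arcsyl, Halpyr is earned (B6).
With Halpyr and Pelxan, Qorpax is earned (B2).
Wexird would need Pelxan and Eldorb (B4), but Eldorb is never earned.
Halpyr: reached.
Eldorb would need Wexird (B1), but Wexird is never earned.
Qorpax: reached.
Reached: Halpyr and Qorpax — 2 of the 4.

2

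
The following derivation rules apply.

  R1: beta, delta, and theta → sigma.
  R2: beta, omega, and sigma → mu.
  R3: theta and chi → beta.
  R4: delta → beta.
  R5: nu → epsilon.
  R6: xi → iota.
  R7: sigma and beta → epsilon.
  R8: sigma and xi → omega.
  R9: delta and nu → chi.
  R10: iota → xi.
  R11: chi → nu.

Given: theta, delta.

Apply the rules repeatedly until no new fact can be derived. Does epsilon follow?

Yes

delta holds, so beta follows (R4).
beta, delta, and theta hold, so sigma follows (R1).
From sigma and beta, R7 gives epsilon.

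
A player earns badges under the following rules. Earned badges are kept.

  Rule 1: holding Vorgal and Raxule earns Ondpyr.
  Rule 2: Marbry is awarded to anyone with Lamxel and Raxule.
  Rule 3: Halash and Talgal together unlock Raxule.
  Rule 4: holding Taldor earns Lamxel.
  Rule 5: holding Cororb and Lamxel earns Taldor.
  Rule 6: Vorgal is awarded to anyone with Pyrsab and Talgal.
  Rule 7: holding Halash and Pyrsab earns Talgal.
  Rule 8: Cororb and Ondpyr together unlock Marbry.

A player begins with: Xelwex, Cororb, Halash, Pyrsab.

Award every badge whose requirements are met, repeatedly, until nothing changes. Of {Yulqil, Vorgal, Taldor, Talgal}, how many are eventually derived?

2

With Halash and Pyrsab, Talgal is earned (Rule 7).
With Pyrsab and Talgal, Vorgal is earned (Rule 6).
No rule produces Yulqil, and it is not given.
Vorgal: reached.
Taldor would need Cororb and Lamxel (Rule 5), but Lamxel is never earned.
Talgal: reached.
Reached: Vorgal and Talgal — 2 of the 4.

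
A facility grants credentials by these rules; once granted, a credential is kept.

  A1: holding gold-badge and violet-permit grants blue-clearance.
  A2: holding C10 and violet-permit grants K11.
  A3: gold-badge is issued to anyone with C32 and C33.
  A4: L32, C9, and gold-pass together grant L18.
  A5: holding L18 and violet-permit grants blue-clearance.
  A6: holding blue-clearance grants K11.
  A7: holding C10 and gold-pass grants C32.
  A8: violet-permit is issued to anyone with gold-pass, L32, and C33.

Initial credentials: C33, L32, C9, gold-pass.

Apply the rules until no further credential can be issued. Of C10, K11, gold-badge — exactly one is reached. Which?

Holding L32, C9, and gold-pass grants L18 (A4).
Holding gold-pass, L32, and C33 grants violet-permit (A8).
Holding L18 and violet-permit grants blue-clearance (A5).
Holding blue-clearance grants K11 (A6).
No rule produces C10, and it is not given. gold-badge would need C32 and C33 (A3), but C32 is never granted.

K11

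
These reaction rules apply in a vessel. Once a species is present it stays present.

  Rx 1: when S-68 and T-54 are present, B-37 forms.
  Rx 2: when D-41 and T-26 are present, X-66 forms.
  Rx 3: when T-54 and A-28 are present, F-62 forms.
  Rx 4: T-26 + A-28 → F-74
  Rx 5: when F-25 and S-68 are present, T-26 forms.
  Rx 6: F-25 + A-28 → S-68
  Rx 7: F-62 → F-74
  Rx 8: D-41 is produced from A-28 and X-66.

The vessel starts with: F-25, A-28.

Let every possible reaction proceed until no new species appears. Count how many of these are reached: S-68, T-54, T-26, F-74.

3

F-25 and A-28 present → S-68 forms (Rx 6).
F-25 and S-68 present → T-26 forms (Rx 5).
T-26 and A-28 present → F-74 forms (Rx 4).
S-68: reached.
No rule produces T-54, and it is not given.
T-26: reached.
F-74: reached.
Reached: S-68, T-26, and F-74 — 3 of the 4.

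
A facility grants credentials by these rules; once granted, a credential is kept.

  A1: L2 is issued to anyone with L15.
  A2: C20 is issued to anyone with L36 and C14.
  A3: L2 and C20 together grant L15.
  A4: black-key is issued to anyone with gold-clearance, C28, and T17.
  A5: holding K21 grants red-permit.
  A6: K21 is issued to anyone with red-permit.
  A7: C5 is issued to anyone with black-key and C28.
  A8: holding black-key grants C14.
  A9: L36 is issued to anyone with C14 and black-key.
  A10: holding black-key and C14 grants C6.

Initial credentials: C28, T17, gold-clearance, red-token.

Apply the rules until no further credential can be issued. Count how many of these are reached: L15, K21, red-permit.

0

L15 would need L2 and C20 (A3), but L2 is never granted.
K21 would need red-permit (A6), but red-permit is never granted.
red-permit would need K21 (A5), but K21 is never granted.
None of the 3 are reached.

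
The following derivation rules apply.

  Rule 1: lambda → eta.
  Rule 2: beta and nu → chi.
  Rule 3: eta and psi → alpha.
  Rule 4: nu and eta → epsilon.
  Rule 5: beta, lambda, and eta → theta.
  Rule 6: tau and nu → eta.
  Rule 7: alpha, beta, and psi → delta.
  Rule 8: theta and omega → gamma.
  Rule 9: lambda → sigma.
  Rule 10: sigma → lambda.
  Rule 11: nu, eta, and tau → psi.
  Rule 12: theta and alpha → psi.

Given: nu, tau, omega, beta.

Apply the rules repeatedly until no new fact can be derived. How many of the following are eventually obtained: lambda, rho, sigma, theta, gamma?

lambda would need sigma (Rule 10), but sigma is never established.
No rule produces rho, and it is not given.
sigma would need lambda (Rule 9), but lambda is never established.
theta would need beta, lambda, and eta (Rule 5), but lambda is never established.
gamma would need theta and omega (Rule 8), but theta is never established.
None of the 5 are reached.

0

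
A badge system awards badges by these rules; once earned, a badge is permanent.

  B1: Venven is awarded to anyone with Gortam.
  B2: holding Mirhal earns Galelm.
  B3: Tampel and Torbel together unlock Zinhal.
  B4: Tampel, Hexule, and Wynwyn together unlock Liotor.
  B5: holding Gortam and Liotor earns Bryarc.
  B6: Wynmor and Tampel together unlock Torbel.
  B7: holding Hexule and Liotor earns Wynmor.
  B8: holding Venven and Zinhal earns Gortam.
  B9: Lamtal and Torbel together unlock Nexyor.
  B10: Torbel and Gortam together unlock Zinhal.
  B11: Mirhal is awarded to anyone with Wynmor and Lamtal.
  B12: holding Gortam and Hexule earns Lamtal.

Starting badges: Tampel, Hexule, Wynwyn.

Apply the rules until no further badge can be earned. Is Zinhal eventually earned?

With Tampel, Hexule, and Wynwyn, Liotor is earned (B4).
With Hexule and Liotor, Wynmor is earned (B7).
With Wynmor and Tampel, Torbel is earned (B6).
With Tampel and Torbel, Zinhal is earned (B3).

Yes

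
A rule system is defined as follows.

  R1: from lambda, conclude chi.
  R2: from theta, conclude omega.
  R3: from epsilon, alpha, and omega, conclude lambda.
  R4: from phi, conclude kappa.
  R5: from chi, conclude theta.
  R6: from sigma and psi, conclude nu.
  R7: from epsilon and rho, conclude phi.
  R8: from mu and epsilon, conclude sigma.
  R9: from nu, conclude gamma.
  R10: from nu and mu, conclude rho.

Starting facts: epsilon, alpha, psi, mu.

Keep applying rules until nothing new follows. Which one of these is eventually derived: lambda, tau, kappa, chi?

mu and epsilon hold, so sigma follows (R8).
sigma and psi hold, so nu follows (R6).
nu and mu hold, so rho follows (R10).
From epsilon and rho, R7 gives phi.
phi holds, so kappa follows (R4).
chi would need lambda (R1), but lambda is never established. No rule produces tau, and it is not given. lambda would need epsilon, alpha, and omega (R3), but omega is never established.

kappa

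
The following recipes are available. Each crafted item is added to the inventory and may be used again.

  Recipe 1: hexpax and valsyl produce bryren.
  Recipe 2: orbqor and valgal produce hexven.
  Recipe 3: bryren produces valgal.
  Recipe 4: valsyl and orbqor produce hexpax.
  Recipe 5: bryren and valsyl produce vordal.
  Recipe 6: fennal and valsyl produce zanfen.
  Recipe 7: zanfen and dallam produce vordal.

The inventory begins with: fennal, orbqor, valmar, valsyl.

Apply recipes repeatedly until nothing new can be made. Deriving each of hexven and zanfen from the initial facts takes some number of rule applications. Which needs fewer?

zanfen: fennal and valsyl → zanfen (Recipe 6). [1 rule application]
hexven: Using Recipe 4, valsyl and orbqor make hexpax. Using Recipe 1, hexpax and valsyl make bryren. bryren → valgal (Recipe 3). orbqor and valgal → hexven (Recipe 2). [4 rule applications]
zanfen needs fewer.

zanfen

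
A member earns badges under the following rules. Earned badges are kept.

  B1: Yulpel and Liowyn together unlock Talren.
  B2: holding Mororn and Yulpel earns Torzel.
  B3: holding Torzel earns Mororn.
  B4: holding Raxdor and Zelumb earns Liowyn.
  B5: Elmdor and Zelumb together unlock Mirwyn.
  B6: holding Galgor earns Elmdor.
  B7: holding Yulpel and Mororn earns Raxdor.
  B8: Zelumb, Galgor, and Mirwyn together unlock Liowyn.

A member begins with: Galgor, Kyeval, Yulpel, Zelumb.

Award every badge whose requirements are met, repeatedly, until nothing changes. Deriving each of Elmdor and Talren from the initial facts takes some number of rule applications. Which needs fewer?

Elmdor

Elmdor: With Galgor, Elmdor is earned (B6). [1 rule application]
Talren: With Galgor, Elmdor is earned (B6). With Elmdor and Zelumb, Mirwyn is earned (B5). With Zelumb, Galgor, and Mirwyn, Liowyn is earned (B8). With Yulpel and Liowyn, Talren is earned (B1). [4 rule applications]
Elmdor needs fewer.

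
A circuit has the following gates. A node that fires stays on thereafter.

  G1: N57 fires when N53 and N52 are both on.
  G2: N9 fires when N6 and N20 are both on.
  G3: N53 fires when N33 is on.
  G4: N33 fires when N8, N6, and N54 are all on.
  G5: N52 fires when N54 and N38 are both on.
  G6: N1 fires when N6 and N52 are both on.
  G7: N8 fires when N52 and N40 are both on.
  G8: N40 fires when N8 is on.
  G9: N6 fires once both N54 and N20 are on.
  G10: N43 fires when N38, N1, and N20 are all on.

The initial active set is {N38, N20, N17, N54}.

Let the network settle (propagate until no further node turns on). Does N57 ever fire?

No

N57 would need N53 and N52 (G1), but N53 never turns on.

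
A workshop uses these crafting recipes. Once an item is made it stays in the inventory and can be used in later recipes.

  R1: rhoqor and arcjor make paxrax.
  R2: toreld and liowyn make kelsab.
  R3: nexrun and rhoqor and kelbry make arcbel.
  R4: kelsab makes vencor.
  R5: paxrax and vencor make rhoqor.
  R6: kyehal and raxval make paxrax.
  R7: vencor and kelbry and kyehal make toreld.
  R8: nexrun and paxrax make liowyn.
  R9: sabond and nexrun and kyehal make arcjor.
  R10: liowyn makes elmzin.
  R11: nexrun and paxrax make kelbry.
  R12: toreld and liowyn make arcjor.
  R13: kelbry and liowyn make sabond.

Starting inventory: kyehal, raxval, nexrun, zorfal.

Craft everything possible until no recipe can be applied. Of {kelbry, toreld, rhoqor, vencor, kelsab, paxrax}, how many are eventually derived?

2

kyehal and raxval → paxrax (R6).
nexrun and paxrax → kelbry (R11).
kelbry: reached.
toreld would need vencor, kelbry, and kyehal (R7), but vencor is never obtained.
rhoqor would need paxrax and vencor (R5), but vencor is never obtained.
vencor would need kelsab (R4), but kelsab is never obtained.
kelsab would need toreld and liowyn (R2), but toreld is never obtained.
paxrax: reached.
Reached: kelbry and paxrax — 2 of the 6.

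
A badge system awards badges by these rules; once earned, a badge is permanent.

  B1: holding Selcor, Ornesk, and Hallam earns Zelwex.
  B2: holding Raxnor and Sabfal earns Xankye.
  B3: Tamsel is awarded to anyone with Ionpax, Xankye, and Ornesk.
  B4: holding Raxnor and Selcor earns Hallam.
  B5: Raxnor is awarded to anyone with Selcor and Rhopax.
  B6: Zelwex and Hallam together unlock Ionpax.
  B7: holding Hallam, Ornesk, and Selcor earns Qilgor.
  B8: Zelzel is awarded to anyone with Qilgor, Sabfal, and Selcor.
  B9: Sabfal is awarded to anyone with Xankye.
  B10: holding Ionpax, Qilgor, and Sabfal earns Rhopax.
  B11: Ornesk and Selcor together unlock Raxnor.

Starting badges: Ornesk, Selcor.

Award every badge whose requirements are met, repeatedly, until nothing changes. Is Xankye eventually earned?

Xankye would need Raxnor and Sabfal (B2), but Sabfal is never earned.

No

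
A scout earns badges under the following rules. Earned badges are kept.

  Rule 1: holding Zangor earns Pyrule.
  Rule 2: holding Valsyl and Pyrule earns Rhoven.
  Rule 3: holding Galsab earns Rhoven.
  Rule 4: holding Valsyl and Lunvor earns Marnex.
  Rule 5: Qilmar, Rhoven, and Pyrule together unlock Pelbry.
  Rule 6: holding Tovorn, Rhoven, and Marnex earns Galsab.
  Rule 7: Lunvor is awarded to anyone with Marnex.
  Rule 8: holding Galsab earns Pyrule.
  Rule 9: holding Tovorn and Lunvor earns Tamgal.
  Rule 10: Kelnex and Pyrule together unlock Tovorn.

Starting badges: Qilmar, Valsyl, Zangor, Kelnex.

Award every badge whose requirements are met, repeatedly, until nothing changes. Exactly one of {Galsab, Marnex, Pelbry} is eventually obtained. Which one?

With Zangor, Pyrule is earned (Rule 1).
With Valsyl and Pyrule, Rhoven is earned (Rule 2).
With Qilmar, Rhoven, and Pyrule, Pelbry is earned (Rule 5).
Galsab would need Tovorn, Rhoven, and Marnex (Rule 6), but Marnex is never earned. Marnex would need Valsyl and Lunvor (Rule 4), but Lunvor is never earned.

Pelbry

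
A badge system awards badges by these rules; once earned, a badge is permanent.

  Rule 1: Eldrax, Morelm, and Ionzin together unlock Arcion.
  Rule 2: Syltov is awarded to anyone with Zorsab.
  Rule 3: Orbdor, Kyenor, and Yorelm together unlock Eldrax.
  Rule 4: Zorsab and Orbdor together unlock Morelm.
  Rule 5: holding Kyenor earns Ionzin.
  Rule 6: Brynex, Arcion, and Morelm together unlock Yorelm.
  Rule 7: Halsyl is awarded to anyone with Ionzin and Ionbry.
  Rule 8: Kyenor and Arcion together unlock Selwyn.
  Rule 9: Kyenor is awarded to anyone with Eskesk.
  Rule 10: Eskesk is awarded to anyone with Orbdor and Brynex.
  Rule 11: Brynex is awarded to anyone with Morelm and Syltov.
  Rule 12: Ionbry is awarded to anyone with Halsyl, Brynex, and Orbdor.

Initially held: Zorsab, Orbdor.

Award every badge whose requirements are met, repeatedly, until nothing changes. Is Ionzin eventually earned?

With Zorsab and Orbdor, Morelm is earned (Rule 4).
With Zorsab, Syltov is earned (Rule 2).
With Morelm and Syltov, Brynex is earned (Rule 11).
With Orbdor and Brynex, Eskesk is earned (Rule 10).
With Eskesk, Kyenor is earned (Rule 9).
With Kyenor, Ionzin is earned (Rule 5).

Yes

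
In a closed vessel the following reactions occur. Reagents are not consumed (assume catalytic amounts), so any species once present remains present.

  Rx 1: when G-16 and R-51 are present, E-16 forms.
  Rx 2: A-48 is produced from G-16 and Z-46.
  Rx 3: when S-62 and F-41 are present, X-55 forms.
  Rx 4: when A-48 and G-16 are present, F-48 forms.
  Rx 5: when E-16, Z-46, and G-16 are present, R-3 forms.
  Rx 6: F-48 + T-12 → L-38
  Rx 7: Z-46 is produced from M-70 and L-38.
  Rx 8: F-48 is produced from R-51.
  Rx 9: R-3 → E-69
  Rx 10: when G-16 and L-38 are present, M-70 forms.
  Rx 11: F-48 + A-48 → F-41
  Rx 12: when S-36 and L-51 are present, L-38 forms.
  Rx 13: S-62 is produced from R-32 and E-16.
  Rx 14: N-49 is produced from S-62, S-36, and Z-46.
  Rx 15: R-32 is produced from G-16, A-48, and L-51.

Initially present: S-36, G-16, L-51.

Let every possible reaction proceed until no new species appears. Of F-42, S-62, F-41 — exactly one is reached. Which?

S-36 and L-51 present → L-38 forms (Rx 12).
G-16 and L-38 present → M-70 forms (Rx 10).
M-70 and L-38 present → Z-46 forms (Rx 7).
G-16 and Z-46 present → A-48 forms (Rx 2).
A-48 and G-16 present → F-48 forms (Rx 4).
F-48 and A-48 present → F-41 forms (Rx 11).
S-62 would need R-32 and E-16 (Rx 13), but E-16 never forms. No rule produces F-42, and it is not given.

F-41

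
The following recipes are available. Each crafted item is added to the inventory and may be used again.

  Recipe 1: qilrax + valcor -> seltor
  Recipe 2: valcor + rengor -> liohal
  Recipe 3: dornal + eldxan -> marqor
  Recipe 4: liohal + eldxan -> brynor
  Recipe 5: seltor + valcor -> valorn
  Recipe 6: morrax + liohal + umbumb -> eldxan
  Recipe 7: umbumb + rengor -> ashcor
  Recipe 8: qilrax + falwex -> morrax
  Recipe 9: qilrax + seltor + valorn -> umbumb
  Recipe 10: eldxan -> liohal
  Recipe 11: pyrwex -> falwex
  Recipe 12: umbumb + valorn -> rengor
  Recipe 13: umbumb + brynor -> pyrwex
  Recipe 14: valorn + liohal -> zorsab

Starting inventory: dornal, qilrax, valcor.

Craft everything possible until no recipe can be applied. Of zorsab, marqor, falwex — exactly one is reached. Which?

zorsab

Using Recipe 1, qilrax and valcor make seltor.
Using Recipe 5, seltor and valcor make valorn.
qilrax + seltor + valorn -> umbumb (Recipe 9).
Using Recipe 12, umbumb and valorn make rengor.
valcor + rengor -> liohal (Recipe 2).
valorn + liohal -> zorsab (Recipe 14).
marqor would need dornal and eldxan (Recipe 3), but eldxan is never obtained. falwex would need pyrwex (Recipe 11), but pyrwex is never obtained.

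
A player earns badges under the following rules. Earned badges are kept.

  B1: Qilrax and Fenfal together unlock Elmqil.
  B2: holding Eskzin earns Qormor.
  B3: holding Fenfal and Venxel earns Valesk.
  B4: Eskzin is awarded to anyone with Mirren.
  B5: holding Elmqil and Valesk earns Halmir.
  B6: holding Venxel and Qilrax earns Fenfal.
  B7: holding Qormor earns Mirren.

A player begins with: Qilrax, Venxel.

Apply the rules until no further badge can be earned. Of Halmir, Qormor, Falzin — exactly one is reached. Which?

Halmir

With Venxel and Qilrax, Fenfal is earned (B6).
With Fenfal and Venxel, Valesk is earned (B3).
With Qilrax and Fenfal, Elmqil is earned (B1).
With Elmqil and Valesk, Halmir is earned (B5).
No rule produces Falzin, and it is not given. Qormor would need Eskzin (B2), but Eskzin is never earned.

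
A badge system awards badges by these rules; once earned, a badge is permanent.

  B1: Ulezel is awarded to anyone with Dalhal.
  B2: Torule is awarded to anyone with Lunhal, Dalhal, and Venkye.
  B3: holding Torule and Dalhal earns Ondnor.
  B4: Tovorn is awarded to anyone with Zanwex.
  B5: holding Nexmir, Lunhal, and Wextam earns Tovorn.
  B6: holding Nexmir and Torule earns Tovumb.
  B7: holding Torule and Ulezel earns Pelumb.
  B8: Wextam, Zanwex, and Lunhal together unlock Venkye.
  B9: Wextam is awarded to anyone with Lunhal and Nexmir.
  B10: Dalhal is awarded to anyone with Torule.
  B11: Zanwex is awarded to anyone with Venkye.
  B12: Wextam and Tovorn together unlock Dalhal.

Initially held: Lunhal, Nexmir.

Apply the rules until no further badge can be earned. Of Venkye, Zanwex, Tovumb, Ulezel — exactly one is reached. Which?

Ulezel

With Lunhal and Nexmir, Wextam is earned (B9).
With Nexmir, Lunhal, and Wextam, Tovorn is earned (B5).
With Wextam and Tovorn, Dalhal is earned (B12).
With Dalhal, Ulezel is earned (B1).
Zanwex would need Venkye (B11), but Venkye is never earned. Tovumb would need Nexmir and Torule (B6), but Torule is never earned. Venkye would need Wextam, Zanwex, and Lunhal (B8), but Zanwex is never earned.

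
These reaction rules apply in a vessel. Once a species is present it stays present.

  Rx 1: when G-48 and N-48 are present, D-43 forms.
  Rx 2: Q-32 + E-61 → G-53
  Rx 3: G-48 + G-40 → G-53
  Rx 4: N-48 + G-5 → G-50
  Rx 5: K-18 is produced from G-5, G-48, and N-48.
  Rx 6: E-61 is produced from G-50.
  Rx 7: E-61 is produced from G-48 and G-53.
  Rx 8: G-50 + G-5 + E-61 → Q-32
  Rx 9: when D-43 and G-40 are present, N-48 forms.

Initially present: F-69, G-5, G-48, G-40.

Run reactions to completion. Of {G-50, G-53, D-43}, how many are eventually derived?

1

G-48 and G-40 present → G-53 forms (Rx 3).
G-50 would need N-48 and G-5 (Rx 4), but N-48 never forms.
G-53: reached.
D-43 would need G-48 and N-48 (Rx 1), but N-48 never forms.
Reached: G-53 — 1 of the 3.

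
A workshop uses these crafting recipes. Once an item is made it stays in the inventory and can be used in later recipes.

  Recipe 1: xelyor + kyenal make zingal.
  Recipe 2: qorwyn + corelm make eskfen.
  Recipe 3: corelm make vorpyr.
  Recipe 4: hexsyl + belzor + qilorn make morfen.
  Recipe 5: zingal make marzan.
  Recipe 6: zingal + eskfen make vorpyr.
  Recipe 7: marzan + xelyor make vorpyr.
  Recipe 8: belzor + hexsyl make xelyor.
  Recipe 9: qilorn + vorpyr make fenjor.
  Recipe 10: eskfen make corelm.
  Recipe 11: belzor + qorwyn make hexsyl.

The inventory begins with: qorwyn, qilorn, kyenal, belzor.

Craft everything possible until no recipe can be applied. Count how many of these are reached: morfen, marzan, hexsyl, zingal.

Using Recipe 11, belzor and qorwyn make hexsyl.
belzor + hexsyl → xelyor (Recipe 8).
hexsyl + belzor + qilorn → morfen (Recipe 4).
xelyor + kyenal → zingal (Recipe 1).
zingal → marzan (Recipe 5).
morfen: reached.
marzan: reached.
hexsyl: reached.
zingal: reached.
All 4 are reached.

4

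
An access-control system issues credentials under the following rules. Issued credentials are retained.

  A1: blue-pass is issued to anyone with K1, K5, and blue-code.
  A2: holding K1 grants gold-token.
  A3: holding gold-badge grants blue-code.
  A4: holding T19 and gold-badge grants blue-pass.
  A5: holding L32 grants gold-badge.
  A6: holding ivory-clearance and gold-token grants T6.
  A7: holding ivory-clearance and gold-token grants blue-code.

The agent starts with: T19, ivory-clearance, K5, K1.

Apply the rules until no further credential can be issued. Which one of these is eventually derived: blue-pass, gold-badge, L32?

Holding K1 grants gold-token (A2).
Holding ivory-clearance and gold-token grants blue-code (A7).
Holding K1, K5, and blue-code grants blue-pass (A1).
gold-badge would need L32 (A5), but L32 is never granted. No rule produces L32, and it is not given.

blue-pass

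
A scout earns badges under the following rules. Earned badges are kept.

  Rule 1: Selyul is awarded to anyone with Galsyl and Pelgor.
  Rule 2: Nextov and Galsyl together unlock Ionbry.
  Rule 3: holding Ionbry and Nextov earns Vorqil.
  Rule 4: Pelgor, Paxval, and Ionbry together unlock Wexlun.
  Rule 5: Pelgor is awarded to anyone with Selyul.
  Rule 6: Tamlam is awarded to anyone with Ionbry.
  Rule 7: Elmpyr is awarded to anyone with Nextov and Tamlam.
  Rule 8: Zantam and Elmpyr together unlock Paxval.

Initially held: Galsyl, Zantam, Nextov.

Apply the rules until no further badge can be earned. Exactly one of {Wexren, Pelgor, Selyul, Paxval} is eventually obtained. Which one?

With Nextov and Galsyl, Ionbry is earned (Rule 2).
With Ionbry, Tamlam is earned (Rule 6).
With Nextov and Tamlam, Elmpyr is earned (Rule 7).
With Zantam and Elmpyr, Paxval is earned (Rule 8).
No rule produces Wexren, and it is not given. Selyul would need Galsyl and Pelgor (Rule 1), but Pelgor is never earned. Pelgor would need Selyul (Rule 5), but Selyul is never earned.

Paxval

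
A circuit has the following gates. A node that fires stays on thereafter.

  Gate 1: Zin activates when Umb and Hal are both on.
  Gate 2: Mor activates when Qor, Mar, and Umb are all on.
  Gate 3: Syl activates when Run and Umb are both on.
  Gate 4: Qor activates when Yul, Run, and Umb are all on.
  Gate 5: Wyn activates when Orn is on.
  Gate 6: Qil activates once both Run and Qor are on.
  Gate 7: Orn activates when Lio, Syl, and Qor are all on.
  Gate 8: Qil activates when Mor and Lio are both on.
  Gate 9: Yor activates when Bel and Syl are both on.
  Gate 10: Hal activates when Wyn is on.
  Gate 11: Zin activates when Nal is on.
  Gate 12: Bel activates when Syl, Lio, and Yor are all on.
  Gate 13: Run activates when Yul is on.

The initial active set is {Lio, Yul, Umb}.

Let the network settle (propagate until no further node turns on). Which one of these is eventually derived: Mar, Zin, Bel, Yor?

Zin

Yul is on, so Run activates (Gate 13).
Yul, Run, and Umb are on, so Qor activates (Gate 4).
Run and Umb are on, so Syl activates (Gate 3).
Lio, Syl, and Qor are on, so Orn activates (Gate 7).
Orn is on, so Wyn activates (Gate 5).
Gate 10: Wyn on → Hal on.
Umb and Hal are on, so Zin activates (Gate 1).
Bel would need Syl, Lio, and Yor (Gate 12), but Yor never turns on. Yor would need Bel and Syl (Gate 9), but Bel never turns on. No rule produces Mar, and it is not given.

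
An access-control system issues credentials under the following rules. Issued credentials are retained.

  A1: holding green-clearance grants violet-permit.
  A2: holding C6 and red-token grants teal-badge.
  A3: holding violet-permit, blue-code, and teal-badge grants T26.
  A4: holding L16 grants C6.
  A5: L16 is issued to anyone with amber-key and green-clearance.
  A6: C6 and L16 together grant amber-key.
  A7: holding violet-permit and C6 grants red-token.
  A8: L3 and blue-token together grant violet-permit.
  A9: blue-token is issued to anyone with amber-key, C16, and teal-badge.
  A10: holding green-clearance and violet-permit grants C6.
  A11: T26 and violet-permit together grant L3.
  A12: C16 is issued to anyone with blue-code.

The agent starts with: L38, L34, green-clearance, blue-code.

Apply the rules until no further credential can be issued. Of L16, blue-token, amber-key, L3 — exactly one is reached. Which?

Holding green-clearance grants violet-permit (A1).
Holding green-clearance and violet-permit grants C6 (A10).
Holding violet-permit and C6 grants red-token (A7).
Holding C6 and red-token grants teal-badge (A2).
Holding violet-permit, blue-code, and teal-badge grants T26 (A3).
Holding T26 and violet-permit grants L3 (A11).
amber-key would need C6 and L16 (A6), but L16 is never granted. L16 would need amber-key and green-clearance (A5), but amber-key is never granted. blue-token would need amber-key, C16, and teal-badge (A9), but amber-key is never granted.

L3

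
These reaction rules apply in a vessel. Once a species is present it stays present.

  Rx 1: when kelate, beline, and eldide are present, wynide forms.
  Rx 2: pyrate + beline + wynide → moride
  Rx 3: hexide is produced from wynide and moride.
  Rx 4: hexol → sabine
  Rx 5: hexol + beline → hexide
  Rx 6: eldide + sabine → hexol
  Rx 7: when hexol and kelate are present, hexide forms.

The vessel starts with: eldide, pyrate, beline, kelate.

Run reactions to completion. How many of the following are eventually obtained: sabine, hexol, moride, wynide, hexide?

kelate, beline, and eldide present → wynide forms (Rx 1).
pyrate, beline, and wynide present → moride forms (Rx 2).
wynide and moride present → hexide forms (Rx 3).
sabine would need hexol (Rx 4), but hexol never forms.
hexol would need eldide and sabine (Rx 6), but sabine never forms.
moride: reached.
wynide: reached.
hexide: reached.
Reached: moride, wynide, and hexide — 3 of the 5.

3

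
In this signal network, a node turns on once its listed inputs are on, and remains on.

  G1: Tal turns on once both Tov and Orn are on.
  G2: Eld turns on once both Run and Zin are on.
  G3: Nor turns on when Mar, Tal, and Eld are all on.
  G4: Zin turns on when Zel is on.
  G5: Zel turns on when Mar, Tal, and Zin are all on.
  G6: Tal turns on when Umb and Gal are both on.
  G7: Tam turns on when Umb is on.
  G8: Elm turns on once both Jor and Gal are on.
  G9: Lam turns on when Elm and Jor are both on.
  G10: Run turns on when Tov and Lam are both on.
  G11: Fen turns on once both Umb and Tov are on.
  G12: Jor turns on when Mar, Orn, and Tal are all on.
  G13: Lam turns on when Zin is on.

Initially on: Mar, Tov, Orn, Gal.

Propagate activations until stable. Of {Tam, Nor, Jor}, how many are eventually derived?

1

G1: Tov and Orn on → Tal on.
Mar, Orn, and Tal are on, so Jor turns on (G12).
Tam would need Umb (G7), but Umb never turns on.
Nor would need Mar, Tal, and Eld (G3), but Eld never turns on.
Jor: reached.
Reached: Jor — 1 of the 3.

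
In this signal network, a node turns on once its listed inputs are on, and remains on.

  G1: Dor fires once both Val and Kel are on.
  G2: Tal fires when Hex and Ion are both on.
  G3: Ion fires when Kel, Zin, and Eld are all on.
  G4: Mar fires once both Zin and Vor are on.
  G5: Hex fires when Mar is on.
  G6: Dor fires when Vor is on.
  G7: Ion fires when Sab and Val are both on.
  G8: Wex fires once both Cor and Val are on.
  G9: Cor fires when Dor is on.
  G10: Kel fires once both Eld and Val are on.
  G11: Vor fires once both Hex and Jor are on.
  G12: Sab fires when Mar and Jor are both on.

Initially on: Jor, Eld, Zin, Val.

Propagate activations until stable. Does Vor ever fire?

No

Vor would need Hex and Jor (G11), but Hex never turns on.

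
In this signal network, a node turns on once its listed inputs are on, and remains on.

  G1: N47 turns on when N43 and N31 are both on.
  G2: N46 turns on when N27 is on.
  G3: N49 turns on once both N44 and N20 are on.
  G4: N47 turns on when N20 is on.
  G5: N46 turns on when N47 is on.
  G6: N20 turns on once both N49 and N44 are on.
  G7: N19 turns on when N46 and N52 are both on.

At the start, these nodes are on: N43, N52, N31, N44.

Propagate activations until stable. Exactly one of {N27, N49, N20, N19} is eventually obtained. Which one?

N19

N43 and N31 are on, so N47 turns on (G1).
N47 is on, so N46 turns on (G5).
N46 and N52 are on, so N19 turns on (G7).
No rule produces N27, and it is not given. N49 would need N44 and N20 (G3), but N20 never turns on. N20 would need N49 and N44 (G6), but N49 never turns on.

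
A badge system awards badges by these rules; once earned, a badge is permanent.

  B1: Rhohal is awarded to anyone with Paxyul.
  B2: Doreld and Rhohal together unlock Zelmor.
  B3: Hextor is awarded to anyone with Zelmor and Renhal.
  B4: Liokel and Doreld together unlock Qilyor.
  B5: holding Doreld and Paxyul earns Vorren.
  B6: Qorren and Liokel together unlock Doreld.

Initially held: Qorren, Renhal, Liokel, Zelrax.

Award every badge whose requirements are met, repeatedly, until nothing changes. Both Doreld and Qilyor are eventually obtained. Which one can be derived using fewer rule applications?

Doreld

Doreld: With Qorren and Liokel, Doreld is earned (B6). [1 rule application]
Qilyor: With Qorren and Liokel, Doreld is earned (B6). With Liokel and Doreld, Qilyor is earned (B4). [2 rule applications]
Doreld needs fewer.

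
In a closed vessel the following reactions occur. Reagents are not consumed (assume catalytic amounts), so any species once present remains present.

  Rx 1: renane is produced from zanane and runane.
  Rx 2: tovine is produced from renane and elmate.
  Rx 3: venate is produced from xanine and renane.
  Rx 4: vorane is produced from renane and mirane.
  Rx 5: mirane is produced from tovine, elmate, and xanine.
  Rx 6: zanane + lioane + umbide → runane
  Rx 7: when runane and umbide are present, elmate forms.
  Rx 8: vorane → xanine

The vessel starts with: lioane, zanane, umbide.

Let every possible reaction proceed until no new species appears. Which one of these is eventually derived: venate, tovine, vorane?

tovine

zanane, lioane, and umbide present → runane forms (Rx 6).
runane and umbide present → elmate forms (Rx 7).
zanane and runane present → renane forms (Rx 1).
renane and elmate present → tovine forms (Rx 2).
venate would need xanine and renane (Rx 3), but xanine never forms. vorane would need renane and mirane (Rx 4), but mirane never forms.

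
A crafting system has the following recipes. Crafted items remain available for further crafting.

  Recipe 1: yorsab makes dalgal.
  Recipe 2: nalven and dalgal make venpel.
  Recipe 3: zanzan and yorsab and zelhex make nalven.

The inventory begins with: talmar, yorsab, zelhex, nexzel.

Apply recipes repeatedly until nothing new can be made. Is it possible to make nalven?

nalven would need zanzan, yorsab, and zelhex (Recipe 3), but zanzan is never obtained.

No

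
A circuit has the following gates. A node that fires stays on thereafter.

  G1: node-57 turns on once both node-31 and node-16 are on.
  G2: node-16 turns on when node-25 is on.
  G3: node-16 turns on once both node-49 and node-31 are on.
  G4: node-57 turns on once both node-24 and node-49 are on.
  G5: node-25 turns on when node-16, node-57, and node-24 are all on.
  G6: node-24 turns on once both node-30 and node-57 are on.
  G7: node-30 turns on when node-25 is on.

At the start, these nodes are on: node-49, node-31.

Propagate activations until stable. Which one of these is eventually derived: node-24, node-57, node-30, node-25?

node-49 and node-31 are on, so node-16 turns on (G3).
node-31 and node-16 are on, so node-57 turns on (G1).
node-30 would need node-25 (G7), but node-25 never turns on. node-25 would need node-16, node-57, and node-24 (G5), but node-24 never turns on. node-24 would need node-30 and node-57 (G6), but node-30 never turns on.

node-57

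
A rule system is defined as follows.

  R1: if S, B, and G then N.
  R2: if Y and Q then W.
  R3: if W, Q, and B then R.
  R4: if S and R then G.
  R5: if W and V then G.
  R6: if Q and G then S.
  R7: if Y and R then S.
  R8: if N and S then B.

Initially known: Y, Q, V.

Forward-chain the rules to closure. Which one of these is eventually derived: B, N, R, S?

S

Y and Q hold, so W follows (R2).
From W and V, R5 gives G.
From Q and G, R6 gives S.
B would need N and S (R8), but N is never established. R would need W, Q, and B (R3), but B is never established. N would need S, B, and G (R1), but B is never established.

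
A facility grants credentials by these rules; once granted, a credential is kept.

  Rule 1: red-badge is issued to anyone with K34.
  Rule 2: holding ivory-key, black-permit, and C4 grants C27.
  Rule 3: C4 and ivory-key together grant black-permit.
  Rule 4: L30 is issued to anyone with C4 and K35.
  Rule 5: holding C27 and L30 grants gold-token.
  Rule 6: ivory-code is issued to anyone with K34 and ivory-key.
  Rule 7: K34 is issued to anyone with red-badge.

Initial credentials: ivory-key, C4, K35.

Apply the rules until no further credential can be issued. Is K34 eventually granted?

No

K34 would need red-badge (Rule 7), but red-badge is never granted.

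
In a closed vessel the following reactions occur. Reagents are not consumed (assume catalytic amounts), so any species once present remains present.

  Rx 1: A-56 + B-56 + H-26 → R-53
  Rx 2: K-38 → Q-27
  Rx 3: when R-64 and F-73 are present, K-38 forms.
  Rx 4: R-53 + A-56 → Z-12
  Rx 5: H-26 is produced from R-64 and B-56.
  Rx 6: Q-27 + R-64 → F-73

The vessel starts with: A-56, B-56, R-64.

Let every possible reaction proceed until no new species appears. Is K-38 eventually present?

No

K-38 would need R-64 and F-73 (Rx 3), but F-73 never forms.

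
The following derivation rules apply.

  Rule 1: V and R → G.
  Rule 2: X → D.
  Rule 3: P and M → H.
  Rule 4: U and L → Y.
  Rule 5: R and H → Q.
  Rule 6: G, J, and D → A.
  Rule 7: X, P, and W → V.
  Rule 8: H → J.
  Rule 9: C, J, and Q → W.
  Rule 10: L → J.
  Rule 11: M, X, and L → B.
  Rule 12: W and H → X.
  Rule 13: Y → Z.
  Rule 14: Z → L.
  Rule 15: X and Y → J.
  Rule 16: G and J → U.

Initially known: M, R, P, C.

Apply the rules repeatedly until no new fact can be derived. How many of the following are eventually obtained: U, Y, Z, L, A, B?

2

From P and M, Rule 3 gives H.
R and H hold, so Q follows (Rule 5).
From H, Rule 8 gives J.
C, J, and Q hold, so W follows (Rule 9).
From W and H, Rule 12 gives X.
X, P, and W hold, so V follows (Rule 7).
X holds, so D follows (Rule 2).
V and R hold, so G follows (Rule 1).
G, J, and D hold, so A follows (Rule 6).
From G and J, Rule 16 gives U.
U: reached.
Y would need U and L (Rule 4), but L is never established.
Z would need Y (Rule 13), but Y is never established.
L would need Z (Rule 14), but Z is never established.
A: reached.
B would need M, X, and L (Rule 11), but L is never established.
Reached: U and A — 2 of the 6.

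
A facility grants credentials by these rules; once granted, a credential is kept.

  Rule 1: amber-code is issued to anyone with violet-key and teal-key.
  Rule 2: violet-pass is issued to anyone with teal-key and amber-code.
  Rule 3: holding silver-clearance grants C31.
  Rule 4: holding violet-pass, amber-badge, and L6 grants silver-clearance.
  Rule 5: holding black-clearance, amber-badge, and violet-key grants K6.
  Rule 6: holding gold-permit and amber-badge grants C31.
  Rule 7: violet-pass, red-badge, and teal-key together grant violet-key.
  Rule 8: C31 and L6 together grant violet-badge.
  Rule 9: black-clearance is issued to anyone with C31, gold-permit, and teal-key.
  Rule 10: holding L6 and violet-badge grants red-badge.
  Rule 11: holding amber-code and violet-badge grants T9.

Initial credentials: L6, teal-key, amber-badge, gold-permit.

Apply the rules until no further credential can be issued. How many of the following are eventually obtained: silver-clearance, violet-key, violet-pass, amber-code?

0

silver-clearance would need violet-pass, amber-badge, and L6 (Rule 4), but violet-pass is never granted.
violet-key would need violet-pass, red-badge, and teal-key (Rule 7), but violet-pass is never granted.
violet-pass would need teal-key and amber-code (Rule 2), but amber-code is never granted.
amber-code would need violet-key and teal-key (Rule 1), but violet-key is never granted.
None of the 4 are reached.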